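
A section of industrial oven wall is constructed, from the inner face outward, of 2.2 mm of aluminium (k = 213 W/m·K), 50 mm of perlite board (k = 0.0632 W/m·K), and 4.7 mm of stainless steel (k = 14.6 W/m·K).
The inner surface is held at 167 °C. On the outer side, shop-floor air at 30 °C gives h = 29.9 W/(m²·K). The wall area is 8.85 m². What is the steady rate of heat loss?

Using the resistance-network approach (series):
R_aluminium = L/(kA) = 0.0022/(213×8.85) = 1.167×10^-6 K/W
R_perlite board = L/(kA) = 0.05/(0.0632×8.85) = 0.08939 K/W
R_stainless steel = L/(kA) = 0.0047/(14.6×8.85) = 3.637×10^-5 K/W
R_outer film = 1/(h_o·A) = 1/(29.9×8.85) = 0.003779 K/W
R_total = 0.09321 K/W
Q = ΔT / R_total = 137 / 0.09321

Q ≈ 1470 W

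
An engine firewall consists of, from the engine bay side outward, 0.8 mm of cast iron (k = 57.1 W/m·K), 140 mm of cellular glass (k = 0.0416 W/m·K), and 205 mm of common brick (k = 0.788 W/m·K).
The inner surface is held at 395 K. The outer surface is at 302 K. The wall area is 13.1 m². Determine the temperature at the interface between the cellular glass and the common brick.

Using the resistance-network approach (series):
R_cast iron = L/(kA) = 0.0008/(57.1×13.1) = 1.07×10^-6 K/W
R_cellular glass = L/(kA) = 0.14/(0.0416×13.1) = 0.2569 K/W
R_common brick = L/(kA) = 0.205/(0.788×13.1) = 0.01986 K/W
R_total = 0.2768 K/W;  Q = ΔT/R_total = 93/0.2768 = 336 W
T_interface = T_inner − Q·ΣR(inner→interface) = 395 − 336×0.2569

T ≈ 309 K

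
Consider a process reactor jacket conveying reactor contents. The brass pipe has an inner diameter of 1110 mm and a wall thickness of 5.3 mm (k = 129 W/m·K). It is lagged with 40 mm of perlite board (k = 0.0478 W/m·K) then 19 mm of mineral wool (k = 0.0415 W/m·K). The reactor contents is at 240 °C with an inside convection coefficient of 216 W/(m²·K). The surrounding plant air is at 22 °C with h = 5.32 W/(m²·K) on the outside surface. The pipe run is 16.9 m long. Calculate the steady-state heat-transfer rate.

Q ≈ 9240 W

Cylindrical conduction, so R = ln(r₂/r₁)/(2πkL) per layer, in series:
R_inner film = 1/(h_i·2πr₁L) = 1/(216×2π×0.555×16.9) = 7.856×10^-5 K/W
R_brass pipe wall = ln(560.3/555)/(2π×129×16.9) = 6.938×10^-7 K/W
R_perlite board = ln(600.3/560.3)/(2π×0.0478×16.9) = 0.01359 K/W
R_mineral wool = ln(619.3/600.3)/(2π×0.0415×16.9) = 0.007071 K/W
R_outer film = 1/(h_o·2πr_oL) = 1/(5.32×2π×0.6193×16.9) = 0.002858 K/W
R_total = 0.02359 K/W
Q = ΔT/R_total = 218/0.02359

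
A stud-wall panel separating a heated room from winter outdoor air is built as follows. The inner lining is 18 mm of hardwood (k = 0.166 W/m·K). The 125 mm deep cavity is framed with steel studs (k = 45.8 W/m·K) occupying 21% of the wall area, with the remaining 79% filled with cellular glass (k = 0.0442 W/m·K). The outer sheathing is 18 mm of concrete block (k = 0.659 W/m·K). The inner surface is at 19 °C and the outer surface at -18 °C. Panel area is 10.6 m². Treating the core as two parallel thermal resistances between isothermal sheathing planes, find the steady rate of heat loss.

Q ≈ 2640 W

Sheathing layers in series; stud and cavity paths in parallel between them.
R_inner = 0.018/(0.166×10.6) = 0.01023 K/W
R_stud  = 0.125/(45.8×0.21×10.6) = 0.001226 K/W
R_cav   = 0.125/(0.0442×0.79×10.6) = 0.3377 K/W
1/R_core = 1/R_stud + 1/R_cav → R_core = 0.001222 K/W
R_outer = 0.018/(0.659×10.6) = 0.002577 K/W
R_total = 0.01403 K/W
Q = ΔT/R_total = 37/0.01403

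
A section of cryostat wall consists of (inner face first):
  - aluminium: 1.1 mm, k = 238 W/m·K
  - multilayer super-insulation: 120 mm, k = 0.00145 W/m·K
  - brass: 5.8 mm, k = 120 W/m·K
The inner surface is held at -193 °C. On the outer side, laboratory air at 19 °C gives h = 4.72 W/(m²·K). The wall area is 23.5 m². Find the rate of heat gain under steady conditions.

Q ≈ 60 W

Using the resistance-network approach (series):
R_aluminium = L/(kA) = 0.0011/(238×23.5) = 1.967×10^-7 K/W
R_multilayer super-insulation = L/(kA) = 0.12/(0.00145×23.5) = 3.522 K/W
R_brass = L/(kA) = 0.0058/(120×23.5) = 2.057×10^-6 K/W
R_outer film = 1/(h_o·A) = 1/(4.72×23.5) = 0.009016 K/W
R_total = 3.531 K/W
Q = ΔT / R_total = 212 / 3.531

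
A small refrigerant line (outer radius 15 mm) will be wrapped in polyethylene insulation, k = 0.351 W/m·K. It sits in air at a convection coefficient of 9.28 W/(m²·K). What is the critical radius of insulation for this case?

r_cr ≈ 37.8 mm

For a cylinder r_cr = k/h = 0.351/9.28
r_cr = 37.8 mm; since the bare radius (15 mm) is below r_cr, adding a thin layer of insulation will *increase* heat loss.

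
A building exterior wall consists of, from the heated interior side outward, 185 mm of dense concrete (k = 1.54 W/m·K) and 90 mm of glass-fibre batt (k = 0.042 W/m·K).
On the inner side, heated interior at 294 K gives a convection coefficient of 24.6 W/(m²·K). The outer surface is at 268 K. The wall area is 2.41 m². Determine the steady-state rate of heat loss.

Q ≈ 27.2 W

Using the resistance-network approach (series):
R_inner film = 1/(h_i·A) = 1/(24.6×2.41) = 0.01687 K/W
R_dense concrete = L/(kA) = 0.185/(1.54×2.41) = 0.04985 K/W
R_glass-fibre batt = L/(kA) = 0.09/(0.042×2.41) = 0.8892 K/W
R_total = 0.9559 K/W
Q = ΔT / R_total = 26 / 0.9559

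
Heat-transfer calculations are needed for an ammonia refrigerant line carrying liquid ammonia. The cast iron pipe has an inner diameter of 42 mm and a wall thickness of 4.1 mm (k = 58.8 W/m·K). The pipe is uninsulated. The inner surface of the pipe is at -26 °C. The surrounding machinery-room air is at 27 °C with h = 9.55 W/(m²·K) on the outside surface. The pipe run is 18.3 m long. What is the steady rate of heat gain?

Cylindrical conduction, so R = ln(r₂/r₁)/(2πkL) per layer, in series:
R_cast iron pipe wall = ln(25.1/21)/(2π×58.8×18.3) = 2.638×10^-5 K/W
R_outer film = 1/(h_o·2πr_oL) = 1/(9.55×2π×0.0251×18.3) = 0.03628 K/W
R_total = 0.03631 K/W
Q = ΔT/R_total = 53/0.03631

Q ≈ 1460 W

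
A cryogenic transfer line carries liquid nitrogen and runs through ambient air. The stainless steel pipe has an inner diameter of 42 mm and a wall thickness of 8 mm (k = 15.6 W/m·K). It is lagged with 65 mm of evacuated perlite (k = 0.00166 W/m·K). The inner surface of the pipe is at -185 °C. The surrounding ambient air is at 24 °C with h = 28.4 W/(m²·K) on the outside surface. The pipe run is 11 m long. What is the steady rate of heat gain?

Per-layer cylindrical resistances, series-summed:
R_stainless steel pipe wall = ln(29/21)/(2π×15.6×11) = 2.994×10^-4 K/W
R_evacuated perlite = ln(94/29)/(2π×0.00166×11) = 10.25 K/W
R_outer film = 1/(h_o·2πr_oL) = 1/(28.4×2π×0.094×11) = 0.00542 K/W
R_total = 10.26 K/W
Q = ΔT/R_total = 209/10.26

Q ≈ 20.4 W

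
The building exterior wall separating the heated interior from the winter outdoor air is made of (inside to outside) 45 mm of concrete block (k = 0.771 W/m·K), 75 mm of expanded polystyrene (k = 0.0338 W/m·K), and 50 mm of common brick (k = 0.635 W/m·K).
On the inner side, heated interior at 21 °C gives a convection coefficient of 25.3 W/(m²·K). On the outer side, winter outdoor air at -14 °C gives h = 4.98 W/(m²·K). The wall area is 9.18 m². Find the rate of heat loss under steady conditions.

Model the wall as resistances in series:
R_inner film = 1/(h_i·A) = 1/(25.3×9.18) = 0.004306 K/W
R_concrete block = L/(kA) = 0.045/(0.771×9.18) = 0.006358 K/W
R_expanded polystyrene = L/(kA) = 0.075/(0.0338×9.18) = 0.2417 K/W
R_common brick = L/(kA) = 0.05/(0.635×9.18) = 0.008577 K/W
R_outer film = 1/(h_o·A) = 1/(4.98×9.18) = 0.02187 K/W
R_total = 0.2828 K/W
Q = ΔT / R_total = 35 / 0.2828

Q ≈ 124 W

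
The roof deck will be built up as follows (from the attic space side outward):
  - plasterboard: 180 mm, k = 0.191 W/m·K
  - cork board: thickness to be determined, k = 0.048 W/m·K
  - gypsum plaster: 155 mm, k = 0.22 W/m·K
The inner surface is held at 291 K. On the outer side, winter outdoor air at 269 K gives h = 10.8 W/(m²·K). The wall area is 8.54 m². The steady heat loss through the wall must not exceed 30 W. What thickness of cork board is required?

L ≈ 217 mm

Thermal resistances in series:
R_plasterboard = L/(kA) = 0.18/(0.191×8.54) = 0.1104 K/W
R_gypsum plaster = L/(kA) = 0.155/(0.22×8.54) = 0.0825 K/W
R_outer film = 1/(h_o·A) = 1/(10.8×8.54) = 0.01084 K/W
Sum of the known resistances R_other = 0.2037 K/W
Required total resistance R_tot = ΔT/Q_allow = 22/30 = 0.7333 K/W
R_cork board = R_tot − R_other = 0.5296 K/W
L = R·k·A = 0.5296×0.048×8.54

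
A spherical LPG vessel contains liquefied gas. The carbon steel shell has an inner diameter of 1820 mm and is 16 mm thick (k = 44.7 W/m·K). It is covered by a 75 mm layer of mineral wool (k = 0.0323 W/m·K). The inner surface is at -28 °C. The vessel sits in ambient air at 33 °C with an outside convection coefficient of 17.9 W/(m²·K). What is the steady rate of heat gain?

Q ≈ 299 W

Spherical conduction: R = (1/r_in − 1/r_out)/(4πk) per layer; series-sum.
R_carbon steel shell = (1/0.91 − 1/0.926)/(4π×44.7) = 3.38×10^-5 K/W
R_mineral wool = (1/0.926 − 1/1.001)/(4π×0.0323) = 0.1993 K/W
R_outer film = 1/(h·4πr_o²) = 1/(17.9×4π×1.001²) = 0.004437 K/W
R_total = 0.2038 K/W
Q = ΔT/R_total = 61/0.2038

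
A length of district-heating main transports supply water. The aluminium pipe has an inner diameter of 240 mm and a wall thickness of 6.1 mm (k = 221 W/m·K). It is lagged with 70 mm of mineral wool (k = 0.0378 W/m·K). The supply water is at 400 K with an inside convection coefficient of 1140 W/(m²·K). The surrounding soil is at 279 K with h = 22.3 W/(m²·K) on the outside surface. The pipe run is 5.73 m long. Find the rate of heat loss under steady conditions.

Q ≈ 366 W

Radial resistances (cylindrical: R_cond = ln(r_o/r_i)/(2πkL), R_conv = 1/(h·2πrL)):
R_inner film = 1/(h_i·2πr₁L) = 1/(1140×2π×0.12×5.73) = 2.03×10^-4 K/W
R_aluminium pipe wall = ln(126.1/120)/(2π×221×5.73) = 6.232×10^-6 K/W
R_mineral wool = ln(196.1/126.1)/(2π×0.0378×5.73) = 0.3245 K/W
R_outer film = 1/(h_o·2πr_oL) = 1/(22.3×2π×0.1961×5.73) = 0.006352 K/W
R_total = 0.331 K/W
Q = ΔT/R_total = 121/0.331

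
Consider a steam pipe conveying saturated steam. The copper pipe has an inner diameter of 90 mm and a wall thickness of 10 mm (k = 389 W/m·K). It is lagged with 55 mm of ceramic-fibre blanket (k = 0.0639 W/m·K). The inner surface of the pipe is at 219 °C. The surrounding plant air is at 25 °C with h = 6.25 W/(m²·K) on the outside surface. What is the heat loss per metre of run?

Radial resistances (cylindrical: R_cond = ln(r_o/r_i)/(2πkL), R_conv = 1/(h·2πrL)):
R_copper pipe wall = ln(55/45)/(2π×389×1) = 8.21×10^-5 K/W
R_ceramic-fibre blanket = ln(110/55)/(2π×0.0639×1) = 1.726 K/W
R_outer film = 1/(h_o·2πr_oL) = 1/(6.25×2π×0.11×1) = 0.2315 K/W
R_total = 1.958 K/W
Q = ΔT/R_total = 194/1.958

q′ ≈ 99.1 W/m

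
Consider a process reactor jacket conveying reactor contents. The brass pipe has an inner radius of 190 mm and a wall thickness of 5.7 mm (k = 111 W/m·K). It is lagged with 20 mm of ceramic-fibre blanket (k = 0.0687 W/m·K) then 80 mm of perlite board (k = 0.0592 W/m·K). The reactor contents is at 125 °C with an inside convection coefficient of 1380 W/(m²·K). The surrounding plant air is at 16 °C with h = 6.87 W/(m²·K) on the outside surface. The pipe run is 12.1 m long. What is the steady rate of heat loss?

Cylindrical conduction, so R = ln(r₂/r₁)/(2πkL) per layer, in series:
R_inner film = 1/(h_i·2πr₁L) = 1/(1380×2π×0.19×12.1) = 5.017×10^-5 K/W
R_brass pipe wall = ln(195.7/190)/(2π×111×12.1) = 3.503×10^-6 K/W
R_ceramic-fibre blanket = ln(215.7/195.7)/(2π×0.0687×12.1) = 0.01863 K/W
R_perlite board = ln(295.7/215.7)/(2π×0.0592×12.1) = 0.07009 K/W
R_outer film = 1/(h_o·2πr_oL) = 1/(6.87×2π×0.2957×12.1) = 0.006475 K/W
R_total = 0.09525 K/W
Q = ΔT/R_total = 109/0.09525

Q ≈ 1140 W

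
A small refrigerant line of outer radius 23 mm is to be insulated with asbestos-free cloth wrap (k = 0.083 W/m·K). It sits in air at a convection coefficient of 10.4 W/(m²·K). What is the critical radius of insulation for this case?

For a cylinder r_cr = k/h = 0.083/10.4
r_cr = 7.98 mm; since the bare radius (23 mm) is above r_cr, any added insulation will reduce heat loss.

r_cr ≈ 7.98 mm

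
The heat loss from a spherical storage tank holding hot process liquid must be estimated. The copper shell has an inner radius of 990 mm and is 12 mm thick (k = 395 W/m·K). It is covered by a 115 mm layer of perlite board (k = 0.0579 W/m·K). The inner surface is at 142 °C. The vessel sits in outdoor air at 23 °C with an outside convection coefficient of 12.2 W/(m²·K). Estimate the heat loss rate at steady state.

Each spherical layer contributes R = (1/r_i − 1/r_o)/(4πk):
R_copper shell = (1/0.99 − 1/1.002)/(4π×395) = 2.437×10^-6 K/W
R_perlite board = (1/1.002 − 1/1.117)/(4π×0.0579) = 0.1412 K/W
R_outer film = 1/(h·4πr_o²) = 1/(12.2×4π×1.117²) = 0.005228 K/W
R_total = 0.1464 K/W
Q = ΔT/R_total = 119/0.1464

Q ≈ 813 W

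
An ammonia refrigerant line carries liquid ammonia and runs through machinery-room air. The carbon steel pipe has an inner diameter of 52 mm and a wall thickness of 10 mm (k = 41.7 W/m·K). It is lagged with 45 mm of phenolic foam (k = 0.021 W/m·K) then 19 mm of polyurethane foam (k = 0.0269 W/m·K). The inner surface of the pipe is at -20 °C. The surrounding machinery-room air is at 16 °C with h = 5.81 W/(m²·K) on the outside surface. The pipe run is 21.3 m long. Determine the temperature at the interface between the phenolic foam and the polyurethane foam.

T ≈ 8.86 °C

Cylindrical conduction, so R = ln(r₂/r₁)/(2πkL) per layer, in series:
R_carbon steel pipe wall = ln(36/26)/(2π×41.7×21.3) = 5.831×10^-5 K/W
R_phenolic foam = ln(81/36)/(2π×0.021×21.3) = 0.2885 K/W
R_polyurethane foam = ln(100/81)/(2π×0.0269×21.3) = 0.05853 K/W
R_outer film = 1/(h_o·2πr_oL) = 1/(5.81×2π×0.1×21.3) = 0.01286 K/W
R_total = 0.36 K/W
Q = ΔT/R_total = 36/0.36
Q = 100 W
T_interface = T_inner + Q·ΣR(inner→interface) = -20 + 100×0.2886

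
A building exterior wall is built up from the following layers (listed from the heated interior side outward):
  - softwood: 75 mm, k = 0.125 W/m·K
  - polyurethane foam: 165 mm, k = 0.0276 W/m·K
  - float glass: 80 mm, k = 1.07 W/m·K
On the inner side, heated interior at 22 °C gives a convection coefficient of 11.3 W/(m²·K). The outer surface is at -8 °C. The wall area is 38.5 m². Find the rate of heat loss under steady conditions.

Model the wall as resistances in series:
R_inner film = 1/(h_i·A) = 1/(11.3×38.5) = 0.002299 K/W
R_softwood = L/(kA) = 0.075/(0.125×38.5) = 0.01558 K/W
R_polyurethane foam = L/(kA) = 0.165/(0.0276×38.5) = 0.1553 K/W
R_float glass = L/(kA) = 0.08/(1.07×38.5) = 0.001942 K/W
R_total = 0.1751 K/W
Q = ΔT / R_total = 30 / 0.1751

Q ≈ 171 W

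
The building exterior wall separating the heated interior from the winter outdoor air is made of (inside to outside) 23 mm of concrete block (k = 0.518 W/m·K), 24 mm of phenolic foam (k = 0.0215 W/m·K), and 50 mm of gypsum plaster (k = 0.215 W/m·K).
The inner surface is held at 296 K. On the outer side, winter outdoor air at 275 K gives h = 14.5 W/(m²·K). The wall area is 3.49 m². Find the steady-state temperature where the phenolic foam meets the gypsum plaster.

T ≈ 279 K

Thermal resistances in series:
R_concrete block = L/(kA) = 0.023/(0.518×3.49) = 0.01272 K/W
R_phenolic foam = L/(kA) = 0.024/(0.0215×3.49) = 0.3199 K/W
R_gypsum plaster = L/(kA) = 0.05/(0.215×3.49) = 0.06664 K/W
R_outer film = 1/(h_o·A) = 1/(14.5×3.49) = 0.01976 K/W
R_total = 0.419 K/W;  Q = ΔT/R_total = 21/0.419 = 50.12 W
T_interface = T_inner − Q·ΣR(inner→interface) = 296 − 50.1×0.3326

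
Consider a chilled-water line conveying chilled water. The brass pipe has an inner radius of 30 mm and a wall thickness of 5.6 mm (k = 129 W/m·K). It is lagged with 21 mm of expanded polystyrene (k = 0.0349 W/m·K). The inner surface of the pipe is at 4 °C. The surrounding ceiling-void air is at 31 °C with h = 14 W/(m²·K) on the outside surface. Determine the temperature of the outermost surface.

T ≈ 28.7 °C

Per-layer cylindrical resistances, series-summed:
R_brass pipe wall = ln(35.6/30)/(2π×129×1) = 2.112×10^-4 K/W
R_expanded polystyrene = ln(56.6/35.6)/(2π×0.0349×1) = 2.114 K/W
R_outer film = 1/(h_o·2πr_oL) = 1/(14×2π×0.0566×1) = 0.2009 K/W
R_total = 2.316 K/W
Q = ΔT/R_total = 27/2.316
Q = 11.7 W/m
T_interface = T_inner + Q·ΣR(inner→interface) = 4 + 11.7×2.115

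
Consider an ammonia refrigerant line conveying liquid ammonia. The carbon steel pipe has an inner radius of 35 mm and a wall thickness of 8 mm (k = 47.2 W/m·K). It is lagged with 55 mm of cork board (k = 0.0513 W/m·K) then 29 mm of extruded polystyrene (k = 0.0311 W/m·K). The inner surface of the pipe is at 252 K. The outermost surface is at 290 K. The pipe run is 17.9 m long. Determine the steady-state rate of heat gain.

Cylindrical conduction, so R = ln(r₂/r₁)/(2πkL) per layer, in series:
R_carbon steel pipe wall = ln(43/35)/(2π×47.2×17.9) = 3.878×10^-5 K/W
R_cork board = ln(98/43)/(2π×0.0513×17.9) = 0.1428 K/W
R_extruded polystyrene = ln(127/98)/(2π×0.0311×17.9) = 0.07411 K/W
R_total = 0.2169 K/W
Q = ΔT/R_total = 38/0.2169

Q ≈ 175 W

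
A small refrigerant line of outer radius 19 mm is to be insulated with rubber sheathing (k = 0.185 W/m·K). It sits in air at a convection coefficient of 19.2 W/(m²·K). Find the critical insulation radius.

r_cr ≈ 9.64 mm

For a cylinder r_cr = k/h = 0.185/19.2
r_cr = 9.64 mm; since the bare radius (19 mm) is above r_cr, any added insulation will reduce heat loss.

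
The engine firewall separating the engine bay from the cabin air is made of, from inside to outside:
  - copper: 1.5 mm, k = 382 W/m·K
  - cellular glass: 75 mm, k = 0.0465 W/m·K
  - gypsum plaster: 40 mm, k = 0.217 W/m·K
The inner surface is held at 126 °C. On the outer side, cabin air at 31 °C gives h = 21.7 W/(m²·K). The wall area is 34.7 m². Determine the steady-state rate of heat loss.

Q ≈ 1790 W

Treating each layer as a thermal resistance in series:
R_copper = L/(kA) = 0.0015/(382×34.7) = 1.132×10^-7 K/W
R_cellular glass = L/(kA) = 0.075/(0.0465×34.7) = 0.04648 K/W
R_gypsum plaster = L/(kA) = 0.04/(0.217×34.7) = 0.005312 K/W
R_outer film = 1/(h_o·A) = 1/(21.7×34.7) = 0.001328 K/W
R_total = 0.05312 K/W
Q = ΔT / R_total = 95 / 0.05312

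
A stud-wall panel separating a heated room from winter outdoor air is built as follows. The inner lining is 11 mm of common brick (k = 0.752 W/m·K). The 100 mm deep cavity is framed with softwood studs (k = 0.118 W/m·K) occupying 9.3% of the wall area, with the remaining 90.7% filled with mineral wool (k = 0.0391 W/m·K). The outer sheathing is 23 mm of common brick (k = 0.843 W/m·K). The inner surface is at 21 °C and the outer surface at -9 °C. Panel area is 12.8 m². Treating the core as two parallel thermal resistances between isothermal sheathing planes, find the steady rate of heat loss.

Sheathing layers in series; stud and cavity paths in parallel between them.
R_inner = 0.011/(0.752×12.8) = 0.001143 K/W
R_stud  = 0.1/(0.118×0.093×12.8) = 0.7119 K/W
R_cav   = 0.1/(0.0391×0.907×12.8) = 0.2203 K/W
1/R_core = 1/R_stud + 1/R_cav → R_core = 0.1682 K/W
R_outer = 0.023/(0.843×12.8) = 0.002132 K/W
R_total = 0.1715 K/W
Q = ΔT/R_total = 30/0.1715

Q ≈ 175 W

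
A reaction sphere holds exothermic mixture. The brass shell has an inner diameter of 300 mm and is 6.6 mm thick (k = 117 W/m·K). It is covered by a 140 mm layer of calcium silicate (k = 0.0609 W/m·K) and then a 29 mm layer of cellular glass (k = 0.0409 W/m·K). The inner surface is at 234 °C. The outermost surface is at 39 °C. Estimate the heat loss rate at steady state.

Each spherical layer contributes R = (1/r_i − 1/r_o)/(4πk):
R_brass shell = (1/0.15 − 1/0.1566)/(4π×117) = 1.911×10^-4 K/W
R_calcium silicate = (1/0.1566 − 1/0.2966)/(4π×0.0609) = 3.939 K/W
R_cellular glass = (1/0.2966 − 1/0.3256)/(4π×0.0409) = 0.5843 K/W
R_total = 4.523 K/W
Q = ΔT/R_total = 195/4.523

Q ≈ 43.1 W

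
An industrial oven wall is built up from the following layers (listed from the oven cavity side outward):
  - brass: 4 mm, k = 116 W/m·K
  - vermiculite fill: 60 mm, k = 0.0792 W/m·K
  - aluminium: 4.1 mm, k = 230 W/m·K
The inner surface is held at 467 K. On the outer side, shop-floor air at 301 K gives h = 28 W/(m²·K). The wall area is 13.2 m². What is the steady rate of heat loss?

Using the resistance-network approach (series):
R_brass = L/(kA) = 0.004/(116×13.2) = 2.612×10^-6 K/W
R_vermiculite fill = L/(kA) = 0.06/(0.0792×13.2) = 0.05739 K/W
R_aluminium = L/(kA) = 0.0041/(230×13.2) = 1.35×10^-6 K/W
R_outer film = 1/(h_o·A) = 1/(28×13.2) = 0.002706 K/W
R_total = 0.0601 K/W
Q = ΔT / R_total = 166 / 0.0601

Q ≈ 2760 W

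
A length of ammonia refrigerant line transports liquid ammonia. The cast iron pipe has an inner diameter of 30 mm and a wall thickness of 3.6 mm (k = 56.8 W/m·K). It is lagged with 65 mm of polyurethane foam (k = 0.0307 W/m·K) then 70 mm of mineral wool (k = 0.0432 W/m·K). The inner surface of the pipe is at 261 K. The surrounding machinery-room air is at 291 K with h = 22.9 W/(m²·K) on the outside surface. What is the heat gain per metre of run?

Cylindrical conduction, so R = ln(r₂/r₁)/(2πkL) per layer, in series:
R_cast iron pipe wall = ln(18.6/15)/(2π×56.8×1) = 6.027×10^-4 K/W
R_polyurethane foam = ln(83.6/18.6)/(2π×0.0307×1) = 7.791 K/W
R_mineral wool = ln(153.6/83.6)/(2π×0.0432×1) = 2.241 K/W
R_outer film = 1/(h_o·2πr_oL) = 1/(22.9×2π×0.1536×1) = 0.04525 K/W
R_total = 10.08 K/W
Q = ΔT/R_total = 30/10.08

q′ ≈ 2.98 W/m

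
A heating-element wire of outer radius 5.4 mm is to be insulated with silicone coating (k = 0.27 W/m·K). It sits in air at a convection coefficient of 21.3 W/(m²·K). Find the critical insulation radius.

r_cr ≈ 12.7 mm

For a cylinder r_cr = k/h = 0.27/21.3
r_cr = 12.7 mm; since the bare radius (5.4 mm) is below r_cr, adding a thin layer of insulation will *increase* heat loss.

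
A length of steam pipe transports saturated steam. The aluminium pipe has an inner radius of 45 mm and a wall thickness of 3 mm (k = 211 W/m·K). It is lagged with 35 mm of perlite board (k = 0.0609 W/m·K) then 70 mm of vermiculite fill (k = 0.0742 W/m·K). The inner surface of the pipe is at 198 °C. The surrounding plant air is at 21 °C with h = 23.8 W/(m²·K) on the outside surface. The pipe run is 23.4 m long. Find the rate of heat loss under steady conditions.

Q ≈ 1490 W

Cylindrical conduction, so R = ln(r₂/r₁)/(2πkL) per layer, in series:
R_aluminium pipe wall = ln(48/45)/(2π×211×23.4) = 2.08×10^-6 K/W
R_perlite board = ln(83/48)/(2π×0.0609×23.4) = 0.06116 K/W
R_vermiculite fill = ln(153/83)/(2π×0.0742×23.4) = 0.05606 K/W
R_outer film = 1/(h_o·2πr_oL) = 1/(23.8×2π×0.153×23.4) = 0.001868 K/W
R_total = 0.1191 K/W
Q = ΔT/R_total = 177/0.1191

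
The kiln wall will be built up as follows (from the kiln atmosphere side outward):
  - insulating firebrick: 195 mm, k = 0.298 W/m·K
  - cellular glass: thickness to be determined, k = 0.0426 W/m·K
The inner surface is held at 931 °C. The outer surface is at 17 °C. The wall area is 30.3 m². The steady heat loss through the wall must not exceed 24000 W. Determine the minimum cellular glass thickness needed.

Model the wall as resistances in series:
R_insulating firebrick = L/(kA) = 0.195/(0.298×30.3) = 0.0216 K/W
Sum of the known resistances R_other = 0.0216 K/W
Required total resistance R_tot = ΔT/Q_allow = 914/24000 = 0.03808 K/W
R_cellular glass = R_tot − R_other = 0.01649 K/W
L = R·k·A = 0.01649×0.0426×30.3

L ≈ 21.3 mm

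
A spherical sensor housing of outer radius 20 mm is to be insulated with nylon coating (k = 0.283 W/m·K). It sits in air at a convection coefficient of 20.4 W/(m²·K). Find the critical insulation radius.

For a sphere r_cr = 2k/h = 2×0.283/20.4
r_cr = 27.7 mm; since the bare radius (20 mm) is below r_cr, adding a thin layer of insulation will *increase* heat loss.

r_cr ≈ 27.7 mm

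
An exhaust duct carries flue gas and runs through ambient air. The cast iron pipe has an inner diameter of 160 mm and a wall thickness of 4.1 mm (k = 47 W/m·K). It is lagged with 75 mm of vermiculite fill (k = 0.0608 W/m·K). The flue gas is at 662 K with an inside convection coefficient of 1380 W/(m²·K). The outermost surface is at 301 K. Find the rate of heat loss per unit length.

For a radial system each layer contributes R = ln(r_out/r_in)/(2πkL); films add R = 1/(hA).
R_inner film = 1/(h_i·2πr₁L) = 1/(1380×2π×0.08×1) = 0.001442 K/W
R_cast iron pipe wall = ln(84.1/80)/(2π×47×1) = 1.692×10^-4 K/W
R_vermiculite fill = ln(159.1/84.1)/(2π×0.0608×1) = 1.669 K/W
R_total = 1.67 K/W
Q = ΔT/R_total = 361/1.67

q′ ≈ 216 W/m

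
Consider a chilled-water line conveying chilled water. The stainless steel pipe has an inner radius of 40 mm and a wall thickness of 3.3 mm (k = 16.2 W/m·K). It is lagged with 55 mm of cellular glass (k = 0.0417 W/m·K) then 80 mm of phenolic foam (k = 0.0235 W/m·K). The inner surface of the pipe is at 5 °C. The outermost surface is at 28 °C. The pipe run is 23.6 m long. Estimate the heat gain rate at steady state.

Q ≈ 75.8 W

Cylindrical conduction, so R = ln(r₂/r₁)/(2πkL) per layer, in series:
R_stainless steel pipe wall = ln(43.3/40)/(2π×16.2×23.6) = 3.3×10^-5 K/W
R_cellular glass = ln(98.3/43.3)/(2π×0.0417×23.6) = 0.1326 K/W
R_phenolic foam = ln(178.3/98.3)/(2π×0.0235×23.6) = 0.1709 K/W
R_total = 0.3035 K/W
Q = ΔT/R_total = 23/0.3035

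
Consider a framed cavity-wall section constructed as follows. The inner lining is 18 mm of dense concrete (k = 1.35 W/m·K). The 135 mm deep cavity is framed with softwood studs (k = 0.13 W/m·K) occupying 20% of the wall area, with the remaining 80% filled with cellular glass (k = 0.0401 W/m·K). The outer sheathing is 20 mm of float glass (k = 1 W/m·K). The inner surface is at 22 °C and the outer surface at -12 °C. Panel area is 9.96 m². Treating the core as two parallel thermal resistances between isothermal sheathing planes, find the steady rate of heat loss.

Q ≈ 144 W

Sheathing layers in series; stud and cavity paths in parallel between them.
R_inner = 0.018/(1.35×9.96) = 0.001339 K/W
R_stud  = 0.135/(0.13×0.2×9.96) = 0.5213 K/W
R_cav   = 0.135/(0.0401×0.8×9.96) = 0.4225 K/W
1/R_core = 1/R_stud + 1/R_cav → R_core = 0.2334 K/W
R_outer = 0.02/(1×9.96) = 0.002008 K/W
R_total = 0.2367 K/W
Q = ΔT/R_total = 34/0.2367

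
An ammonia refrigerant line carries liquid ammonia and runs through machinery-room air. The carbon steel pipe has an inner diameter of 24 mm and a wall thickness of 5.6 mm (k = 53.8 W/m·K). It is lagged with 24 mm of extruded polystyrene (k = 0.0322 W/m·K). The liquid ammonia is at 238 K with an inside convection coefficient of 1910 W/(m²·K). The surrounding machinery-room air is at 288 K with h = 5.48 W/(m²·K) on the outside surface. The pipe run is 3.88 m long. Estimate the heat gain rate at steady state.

Q ≈ 39.1 W

For a radial system each layer contributes R = ln(r_out/r_in)/(2πkL); films add R = 1/(hA).
R_inner film = 1/(h_i·2πr₁L) = 1/(1910×2π×0.012×3.88) = 0.00179 K/W
R_carbon steel pipe wall = ln(17.6/12)/(2π×53.8×3.88) = 2.92×10^-4 K/W
R_extruded polystyrene = ln(41.6/17.6)/(2π×0.0322×3.88) = 1.096 K/W
R_outer film = 1/(h_o·2πr_oL) = 1/(5.48×2π×0.0416×3.88) = 0.1799 K/W
R_total = 1.278 K/W
Q = ΔT/R_total = 50/1.278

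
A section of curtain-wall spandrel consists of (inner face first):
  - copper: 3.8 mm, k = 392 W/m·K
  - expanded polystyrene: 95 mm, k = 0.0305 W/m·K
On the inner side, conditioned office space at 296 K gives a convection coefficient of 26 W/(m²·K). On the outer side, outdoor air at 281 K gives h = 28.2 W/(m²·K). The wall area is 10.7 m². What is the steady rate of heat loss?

Q ≈ 50.3 W

Thermal resistances in series:
R_inner film = 1/(h_i·A) = 1/(26×10.7) = 0.003595 K/W
R_copper = L/(kA) = 0.0038/(392×10.7) = 9.06×10^-7 K/W
R_expanded polystyrene = L/(kA) = 0.095/(0.0305×10.7) = 0.2911 K/W
R_outer film = 1/(h_o·A) = 1/(28.2×10.7) = 0.003314 K/W
R_total = 0.298 K/W
Q = ΔT / R_total = 15 / 0.298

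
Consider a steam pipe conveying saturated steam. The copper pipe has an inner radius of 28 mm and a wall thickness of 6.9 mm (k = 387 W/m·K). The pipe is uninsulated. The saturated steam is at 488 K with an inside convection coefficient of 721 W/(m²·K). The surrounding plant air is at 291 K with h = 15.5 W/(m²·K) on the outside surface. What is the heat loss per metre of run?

q′ ≈ 652 W/m

Cylindrical conduction, so R = ln(r₂/r₁)/(2πkL) per layer, in series:
R_inner film = 1/(h_i·2πr₁L) = 1/(721×2π×0.028×1) = 0.007884 K/W
R_copper pipe wall = ln(34.9/28)/(2π×387×1) = 9.059×10^-5 K/W
R_outer film = 1/(h_o·2πr_oL) = 1/(15.5×2π×0.0349×1) = 0.2942 K/W
R_total = 0.3022 K/W
Q = ΔT/R_total = 197/0.3022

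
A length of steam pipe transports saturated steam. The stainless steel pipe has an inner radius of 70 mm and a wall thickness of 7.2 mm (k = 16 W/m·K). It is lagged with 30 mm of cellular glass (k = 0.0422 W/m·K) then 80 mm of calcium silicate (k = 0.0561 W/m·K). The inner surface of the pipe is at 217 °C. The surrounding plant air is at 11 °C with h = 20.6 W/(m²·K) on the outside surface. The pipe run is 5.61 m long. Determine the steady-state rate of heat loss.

Q ≈ 404 W

Per-layer cylindrical resistances, series-summed:
R_stainless steel pipe wall = ln(77.2/70)/(2π×16×5.61) = 1.736×10^-4 K/W
R_cellular glass = ln(107.2/77.2)/(2π×0.0422×5.61) = 0.2207 K/W
R_calcium silicate = ln(187.2/107.2)/(2π×0.0561×5.61) = 0.2819 K/W
R_outer film = 1/(h_o·2πr_oL) = 1/(20.6×2π×0.1872×5.61) = 0.007357 K/W
R_total = 0.5102 K/W
Q = ΔT/R_total = 206/0.5102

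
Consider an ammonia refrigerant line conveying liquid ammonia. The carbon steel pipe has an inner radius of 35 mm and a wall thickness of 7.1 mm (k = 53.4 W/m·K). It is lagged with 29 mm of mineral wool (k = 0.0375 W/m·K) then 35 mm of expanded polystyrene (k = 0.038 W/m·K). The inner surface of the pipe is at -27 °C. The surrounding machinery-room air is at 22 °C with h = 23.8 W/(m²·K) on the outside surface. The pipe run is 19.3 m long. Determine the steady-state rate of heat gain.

For a radial system each layer contributes R = ln(r_out/r_in)/(2πkL); films add R = 1/(hA).
R_carbon steel pipe wall = ln(42.1/35)/(2π×53.4×19.3) = 2.852×10^-5 K/W
R_mineral wool = ln(71.1/42.1)/(2π×0.0375×19.3) = 0.1152 K/W
R_expanded polystyrene = ln(106.1/71.1)/(2π×0.038×19.3) = 0.08687 K/W
R_outer film = 1/(h_o·2πr_oL) = 1/(23.8×2π×0.1061×19.3) = 0.003266 K/W
R_total = 0.2054 K/W
Q = ΔT/R_total = 49/0.2054

Q ≈ 239 W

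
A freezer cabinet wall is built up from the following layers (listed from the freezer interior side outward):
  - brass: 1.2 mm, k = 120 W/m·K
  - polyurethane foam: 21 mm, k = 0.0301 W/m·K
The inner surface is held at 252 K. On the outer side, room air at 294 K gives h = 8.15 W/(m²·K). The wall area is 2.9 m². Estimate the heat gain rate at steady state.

Q ≈ 148 W

Series thermal resistances:
R_brass = L/(kA) = 0.0012/(120×2.9) = 3.448×10^-6 K/W
R_polyurethane foam = L/(kA) = 0.021/(0.0301×2.9) = 0.2406 K/W
R_outer film = 1/(h_o·A) = 1/(8.15×2.9) = 0.04231 K/W
R_total = 0.2829 K/W
Q = ΔT / R_total = 42 / 0.2829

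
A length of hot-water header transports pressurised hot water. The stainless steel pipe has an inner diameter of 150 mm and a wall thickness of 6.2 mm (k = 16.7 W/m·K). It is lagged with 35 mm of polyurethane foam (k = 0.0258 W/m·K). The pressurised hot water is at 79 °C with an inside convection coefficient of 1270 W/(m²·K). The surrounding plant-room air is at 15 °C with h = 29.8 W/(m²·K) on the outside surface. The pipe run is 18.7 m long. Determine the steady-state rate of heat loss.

Q ≈ 530 W

For a radial system each layer contributes R = ln(r_out/r_in)/(2πkL); films add R = 1/(hA).
R_inner film = 1/(h_i·2πr₁L) = 1/(1270×2π×0.075×18.7) = 8.935×10^-5 K/W
R_stainless steel pipe wall = ln(81.2/75)/(2π×16.7×18.7) = 4.048×10^-5 K/W
R_polyurethane foam = ln(116.2/81.2)/(2π×0.0258×18.7) = 0.1182 K/W
R_outer film = 1/(h_o·2πr_oL) = 1/(29.8×2π×0.1162×18.7) = 0.002458 K/W
R_total = 0.1208 K/W
Q = ΔT/R_total = 64/0.1208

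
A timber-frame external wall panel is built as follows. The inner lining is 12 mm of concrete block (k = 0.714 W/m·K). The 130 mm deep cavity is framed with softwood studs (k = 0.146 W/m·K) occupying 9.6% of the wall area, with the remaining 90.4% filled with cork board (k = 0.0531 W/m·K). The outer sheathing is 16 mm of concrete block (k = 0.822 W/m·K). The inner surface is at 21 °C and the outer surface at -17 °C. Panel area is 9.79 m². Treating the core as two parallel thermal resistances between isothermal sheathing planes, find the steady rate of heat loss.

Sheathing layers in series; stud and cavity paths in parallel between them.
R_inner = 0.012/(0.714×9.79) = 0.001717 K/W
R_stud  = 0.13/(0.146×0.096×9.79) = 0.9474 K/W
R_cav   = 0.13/(0.0531×0.904×9.79) = 0.2766 K/W
1/R_core = 1/R_stud + 1/R_cav → R_core = 0.2141 K/W
R_outer = 0.016/(0.822×9.79) = 0.001988 K/W
R_total = 0.2178 K/W
Q = ΔT/R_total = 38/0.2178

Q ≈ 174 W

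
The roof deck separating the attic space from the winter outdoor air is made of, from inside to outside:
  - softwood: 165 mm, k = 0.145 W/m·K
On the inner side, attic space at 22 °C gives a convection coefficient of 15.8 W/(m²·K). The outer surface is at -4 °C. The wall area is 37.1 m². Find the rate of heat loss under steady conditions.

Treating each layer as a thermal resistance in series:
R_inner film = 1/(h_i·A) = 1/(15.8×37.1) = 0.001706 K/W
R_softwood = L/(kA) = 0.165/(0.145×37.1) = 0.03067 K/W
R_total = 0.03238 K/W
Q = ΔT / R_total = 26 / 0.03238

Q ≈ 803 W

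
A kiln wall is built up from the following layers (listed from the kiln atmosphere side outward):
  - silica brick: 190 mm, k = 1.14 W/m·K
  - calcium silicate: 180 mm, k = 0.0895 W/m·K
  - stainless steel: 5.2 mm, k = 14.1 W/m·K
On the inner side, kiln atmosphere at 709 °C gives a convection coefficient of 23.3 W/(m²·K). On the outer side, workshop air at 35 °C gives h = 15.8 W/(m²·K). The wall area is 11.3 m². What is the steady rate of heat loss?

Q ≈ 3330 W

Treating each layer as a thermal resistance in series:
R_inner film = 1/(h_i·A) = 1/(23.3×11.3) = 0.003798 K/W
R_silica brick = L/(kA) = 0.19/(1.14×11.3) = 0.01475 K/W
R_calcium silicate = L/(kA) = 0.18/(0.0895×11.3) = 0.178 K/W
R_stainless steel = L/(kA) = 0.0052/(14.1×11.3) = 3.264×10^-5 K/W
R_outer film = 1/(h_o·A) = 1/(15.8×11.3) = 0.005601 K/W
R_total = 0.2022 K/W
Q = ΔT / R_total = 674 / 0.2022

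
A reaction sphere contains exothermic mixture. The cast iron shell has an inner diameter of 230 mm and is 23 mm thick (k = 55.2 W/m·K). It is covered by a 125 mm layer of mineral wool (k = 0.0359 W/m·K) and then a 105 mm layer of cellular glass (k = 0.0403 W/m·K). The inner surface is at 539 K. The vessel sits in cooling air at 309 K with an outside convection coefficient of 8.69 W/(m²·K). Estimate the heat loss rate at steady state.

Q ≈ 23.4 W

Each spherical layer contributes R = (1/r_i − 1/r_o)/(4πk):
R_cast iron shell = (1/0.115 − 1/0.138)/(4π×55.2) = 0.002089 K/W
R_mineral wool = (1/0.138 − 1/0.263)/(4π×0.0359) = 7.634 K/W
R_cellular glass = (1/0.263 − 1/0.368)/(4π×0.0403) = 2.142 K/W
R_outer film = 1/(h·4πr_o²) = 1/(8.69×4π×0.368²) = 0.06762 K/W
R_total = 9.846 K/W
Q = ΔT/R_total = 230/9.846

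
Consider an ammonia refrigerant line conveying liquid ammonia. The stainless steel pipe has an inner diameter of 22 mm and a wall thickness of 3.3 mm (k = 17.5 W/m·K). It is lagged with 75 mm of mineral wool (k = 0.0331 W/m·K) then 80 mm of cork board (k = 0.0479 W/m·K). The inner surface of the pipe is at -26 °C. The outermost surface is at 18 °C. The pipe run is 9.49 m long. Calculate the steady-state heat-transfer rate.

Q ≈ 38.2 W

Radial resistances (cylindrical: R_cond = ln(r_o/r_i)/(2πkL), R_conv = 1/(h·2πrL)):
R_stainless steel pipe wall = ln(14.3/11)/(2π×17.5×9.49) = 2.514×10^-4 K/W
R_mineral wool = ln(89.3/14.3)/(2π×0.0331×9.49) = 0.9281 K/W
R_cork board = ln(169.3/89.3)/(2π×0.0479×9.49) = 0.224 K/W
R_total = 1.152 K/W
Q = ΔT/R_total = 44/1.152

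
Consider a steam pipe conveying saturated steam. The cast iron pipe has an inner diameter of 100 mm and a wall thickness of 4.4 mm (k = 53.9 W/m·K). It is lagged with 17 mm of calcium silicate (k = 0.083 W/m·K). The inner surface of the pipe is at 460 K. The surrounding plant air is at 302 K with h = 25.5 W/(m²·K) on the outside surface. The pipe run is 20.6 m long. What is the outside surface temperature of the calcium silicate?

For a radial system each layer contributes R = ln(r_out/r_in)/(2πkL); films add R = 1/(hA).
R_cast iron pipe wall = ln(54.4/50)/(2π×53.9×20.6) = 1.209×10^-5 K/W
R_calcium silicate = ln(71.4/54.4)/(2π×0.083×20.6) = 0.02531 K/W
R_outer film = 1/(h_o·2πr_oL) = 1/(25.5×2π×0.0714×20.6) = 0.004243 K/W
R_total = 0.02957 K/W
Q = ΔT/R_total = 158/0.02957
Q = 5340 W
T_interface = T_inner − Q·ΣR(inner→interface) = 460 − 5340×0.02532

T ≈ 325 K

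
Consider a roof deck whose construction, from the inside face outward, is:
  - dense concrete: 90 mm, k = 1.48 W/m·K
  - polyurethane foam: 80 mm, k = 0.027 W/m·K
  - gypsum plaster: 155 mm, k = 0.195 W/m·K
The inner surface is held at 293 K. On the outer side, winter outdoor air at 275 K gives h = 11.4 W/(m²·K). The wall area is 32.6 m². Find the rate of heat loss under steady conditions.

Treating each layer as a thermal resistance in series:
R_dense concrete = L/(kA) = 0.09/(1.48×32.6) = 0.001865 K/W
R_polyurethane foam = L/(kA) = 0.08/(0.027×32.6) = 0.09089 K/W
R_gypsum plaster = L/(kA) = 0.155/(0.195×32.6) = 0.02438 K/W
R_outer film = 1/(h_o·A) = 1/(11.4×32.6) = 0.002691 K/W
R_total = 0.1198 K/W
Q = ΔT / R_total = 18 / 0.1198

Q ≈ 150 W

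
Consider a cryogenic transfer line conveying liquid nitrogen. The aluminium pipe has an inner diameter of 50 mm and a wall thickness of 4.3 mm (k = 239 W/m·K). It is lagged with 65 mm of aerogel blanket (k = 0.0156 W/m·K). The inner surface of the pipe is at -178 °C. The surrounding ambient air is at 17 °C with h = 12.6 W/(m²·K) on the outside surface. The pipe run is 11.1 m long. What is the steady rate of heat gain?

Q ≈ 179 W

Per-layer cylindrical resistances, series-summed:
R_aluminium pipe wall = ln(29.3/25)/(2π×239×11.1) = 9.522×10^-6 K/W
R_aerogel blanket = ln(94.3/29.3)/(2π×0.0156×11.1) = 1.074 K/W
R_outer film = 1/(h_o·2πr_oL) = 1/(12.6×2π×0.0943×11.1) = 0.01207 K/W
R_total = 1.086 K/W
Q = ΔT/R_total = 195/1.086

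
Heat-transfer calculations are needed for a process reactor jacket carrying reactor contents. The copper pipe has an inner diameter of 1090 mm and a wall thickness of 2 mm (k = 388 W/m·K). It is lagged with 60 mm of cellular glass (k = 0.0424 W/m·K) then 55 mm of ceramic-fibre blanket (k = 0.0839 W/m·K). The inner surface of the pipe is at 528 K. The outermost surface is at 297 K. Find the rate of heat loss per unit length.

q′ ≈ 416 W/m

Radial resistances (cylindrical: R_cond = ln(r_o/r_i)/(2πkL), R_conv = 1/(h·2πrL)):
R_copper pipe wall = ln(547/545)/(2π×388×1) = 1.503×10^-6 K/W
R_cellular glass = ln(607/547)/(2π×0.0424×1) = 0.3907 K/W
R_ceramic-fibre blanket = ln(662/607)/(2π×0.0839×1) = 0.1645 K/W
R_total = 0.5552 K/W
Q = ΔT/R_total = 231/0.5552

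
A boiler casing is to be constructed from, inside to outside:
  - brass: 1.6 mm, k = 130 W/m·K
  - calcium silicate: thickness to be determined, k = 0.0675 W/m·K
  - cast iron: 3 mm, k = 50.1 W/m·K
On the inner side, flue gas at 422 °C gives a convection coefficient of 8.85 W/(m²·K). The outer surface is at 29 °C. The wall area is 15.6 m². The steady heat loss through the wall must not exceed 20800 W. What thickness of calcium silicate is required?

L ≈ 12.3 mm

Model the wall as resistances in series:
R_inner film = 1/(h_i·A) = 1/(8.85×15.6) = 0.007243 K/W
R_brass = L/(kA) = 0.0016/(130×15.6) = 7.89×10^-7 K/W
R_cast iron = L/(kA) = 0.003/(50.1×15.6) = 3.838×10^-6 K/W
Sum of the known resistances R_other = 0.007248 K/W
Required total resistance R_tot = ΔT/Q_allow = 393/20800 = 0.01889 K/W
R_calcium silicate = R_tot − R_other = 0.01165 K/W
L = R·k·A = 0.01165×0.0675×15.6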